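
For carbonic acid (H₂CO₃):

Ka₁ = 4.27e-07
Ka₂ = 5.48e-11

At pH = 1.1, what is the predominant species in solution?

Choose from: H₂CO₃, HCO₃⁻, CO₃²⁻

pKa₁ = 6.37, pKa₂ = 10.26. For a polyprotic acid the predominant species crosses at each pKa: below pKa_n the protonated form dominates, above it the deprotonated form does. At pH = 1.1, the predominant species is H₂CO₃.

H₂CO₃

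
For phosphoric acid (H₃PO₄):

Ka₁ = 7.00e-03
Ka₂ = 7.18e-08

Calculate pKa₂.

pKa₂ = -log(Ka₂) = -log(7.18e-08) = 7.14.

pK_{a2} = 7.14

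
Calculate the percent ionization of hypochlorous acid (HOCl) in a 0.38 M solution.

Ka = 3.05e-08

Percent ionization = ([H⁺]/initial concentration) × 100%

Using Ka equilibrium: x² + Ka×x - Ka×C = 0. Solving: [H⁺] = 1.0764e-04. Percent = (1.0764e-04/0.38) × 100

Percent ionization = 0.0283%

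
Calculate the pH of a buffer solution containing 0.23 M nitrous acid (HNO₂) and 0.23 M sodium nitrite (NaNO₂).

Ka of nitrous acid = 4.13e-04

pKa = -log(4.13e-04) = 3.38. pH = pKa + log([A⁻]/[HA]) = 3.38 + log(0.23/0.23)

pH = 3.38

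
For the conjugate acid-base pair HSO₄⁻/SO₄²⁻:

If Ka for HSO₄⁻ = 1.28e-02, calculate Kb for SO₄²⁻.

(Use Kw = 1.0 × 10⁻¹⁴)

For a conjugate pair Ka × Kb = Kw, so Kb = Kw/Ka = 1.0 × 10⁻¹⁴ / 1.28e-02 = 7.81e-13.

K_b = 7.81e-13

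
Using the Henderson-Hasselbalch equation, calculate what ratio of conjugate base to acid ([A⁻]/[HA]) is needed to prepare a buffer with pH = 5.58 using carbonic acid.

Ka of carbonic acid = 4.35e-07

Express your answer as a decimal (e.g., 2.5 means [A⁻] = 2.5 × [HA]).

pKa = -log(4.35e-07) = 6.3615. pH = pKa + log([A⁻]/[HA]), so log([A⁻]/[HA]) = pH − pKa = 5.58 − 6.3615 = -0.7815. [A⁻]/[HA] = 10^(-0.7815) = 0.165

[A⁻]/[HA] = 0.165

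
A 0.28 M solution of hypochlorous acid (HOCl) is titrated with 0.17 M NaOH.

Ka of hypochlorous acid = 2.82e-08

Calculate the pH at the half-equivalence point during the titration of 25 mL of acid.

At half-equivalence [HA] = [A⁻], so Henderson-Hasselbalch gives pH = pKa = -log(2.82e-08) = 7.55.

pH = pKa = 7.55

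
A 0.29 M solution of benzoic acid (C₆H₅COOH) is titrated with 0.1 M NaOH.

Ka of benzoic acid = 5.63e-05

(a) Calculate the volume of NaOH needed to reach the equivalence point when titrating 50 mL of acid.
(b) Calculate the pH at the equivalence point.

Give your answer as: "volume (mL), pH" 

moles acid = 0.29 × 50/1000 = 0.0145 mol; V_base = moles/0.1 × 1000 = 145.0 mL. At equivalence only the conjugate base is present: [A⁻] = 0.0145/0.195 = 7.4359e-02 M. Kb = Kw/Ka = 1.78e-10; [OH⁻] = √(Kb × [A⁻]) = 3.6342e-06; pOH = 5.44; pH = 14 - pOH = 8.56.

V = 145.0 mL, pH = 8.56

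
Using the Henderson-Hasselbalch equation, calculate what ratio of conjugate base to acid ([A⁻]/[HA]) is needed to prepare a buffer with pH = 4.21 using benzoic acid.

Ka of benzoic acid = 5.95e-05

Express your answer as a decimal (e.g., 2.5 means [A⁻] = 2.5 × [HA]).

pKa = -log(5.95e-05) = 4.2255. pH = pKa + log([A⁻]/[HA]), so log([A⁻]/[HA]) = pH − pKa = 4.21 − 4.2255 = -0.0155. [A⁻]/[HA] = 10^(-0.0155) = 0.965

[A⁻]/[HA] = 0.965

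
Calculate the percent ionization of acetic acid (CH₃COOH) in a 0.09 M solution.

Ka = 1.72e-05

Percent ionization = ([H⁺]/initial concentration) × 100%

Using Ka equilibrium: x² + Ka×x - Ka×C = 0. Solving: [H⁺] = 1.2356e-03. Percent = (1.2356e-03/0.09) × 100

Percent ionization = 1.37%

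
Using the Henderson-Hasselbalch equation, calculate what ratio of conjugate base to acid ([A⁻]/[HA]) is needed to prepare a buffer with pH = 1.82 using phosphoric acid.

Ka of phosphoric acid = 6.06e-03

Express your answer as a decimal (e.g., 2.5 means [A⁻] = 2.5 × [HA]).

pKa = -log(6.06e-03) = 2.2175. pH = pKa + log([A⁻]/[HA]), so log([A⁻]/[HA]) = pH − pKa = 1.82 − 2.2175 = -0.3975. [A⁻]/[HA] = 10^(-0.3975) = 0.400

[A⁻]/[HA] = 0.400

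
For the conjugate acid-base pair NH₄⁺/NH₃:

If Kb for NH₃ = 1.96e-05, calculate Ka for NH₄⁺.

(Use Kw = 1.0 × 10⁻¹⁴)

For a conjugate pair Ka × Kb = Kw, so Ka = Kw/Kb = 1.0 × 10⁻¹⁴ / 1.96e-05 = 5.10e-10.

K_a = 5.10e-10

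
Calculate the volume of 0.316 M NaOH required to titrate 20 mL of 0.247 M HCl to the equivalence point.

At equivalence: moles acid = moles base. moles HCl = 0.247 × 20/1000 = 0.00494 mol. V_base = moles / 0.316 × 1000 = 15.6 mL.

V_{base} = 15.6 mL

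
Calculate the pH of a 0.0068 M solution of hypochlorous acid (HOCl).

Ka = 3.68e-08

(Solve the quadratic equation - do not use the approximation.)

x² + Ka×x - Ka×C = 0. Using quadratic formula: [H⁺] = 1.5801e-05

pH = 4.80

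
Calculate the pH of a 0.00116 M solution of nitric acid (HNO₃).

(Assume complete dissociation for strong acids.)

[H⁺] = 0.00116 M for strong acid. pH = -log[H⁺] = -log(0.00116)

pH = 2.94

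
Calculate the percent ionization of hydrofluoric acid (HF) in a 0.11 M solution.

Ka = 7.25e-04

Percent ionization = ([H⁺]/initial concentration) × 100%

Using Ka equilibrium: x² + Ka×x - Ka×C = 0. Solving: [H⁺] = 8.5751e-03. Percent = (8.5751e-03/0.11) × 100

Percent ionization = 7.8%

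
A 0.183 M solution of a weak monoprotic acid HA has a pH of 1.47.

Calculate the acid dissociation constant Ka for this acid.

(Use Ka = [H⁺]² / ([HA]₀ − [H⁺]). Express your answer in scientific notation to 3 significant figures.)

[H⁺] = 10^(−pH) = 10^(−1.47) = 3.388e-02 M. For HA ⇌ H⁺ + A⁻, Ka = [H⁺][A⁻]/[HA] = [H⁺]² / ([HA]₀ − [H⁺]) = (3.388e-02)² / (0.183 − 3.388e-02) = 7.70e-03.

K_a = 7.70e-03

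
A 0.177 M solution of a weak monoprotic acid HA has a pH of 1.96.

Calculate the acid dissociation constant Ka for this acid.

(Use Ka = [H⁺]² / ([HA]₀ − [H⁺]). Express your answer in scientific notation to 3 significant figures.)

[H⁺] = 10^(−pH) = 10^(−1.96) = 1.096e-02 M. For HA ⇌ H⁺ + A⁻, Ka = [H⁺][A⁻]/[HA] = [H⁺]² / ([HA]₀ − [H⁺]) = (1.096e-02)² / (0.177 − 1.096e-02) = 7.24e-04.

K_a = 7.24e-04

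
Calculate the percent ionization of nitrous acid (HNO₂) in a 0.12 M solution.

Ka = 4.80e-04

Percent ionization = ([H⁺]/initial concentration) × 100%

Using Ka equilibrium: x² + Ka×x - Ka×C = 0. Solving: [H⁺] = 7.3533e-03. Percent = (7.3533e-03/0.12) × 100

Percent ionization = 6.13%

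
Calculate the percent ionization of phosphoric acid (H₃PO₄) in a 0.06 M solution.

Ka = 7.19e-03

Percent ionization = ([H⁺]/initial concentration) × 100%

Using Ka equilibrium: x² + Ka×x - Ka×C = 0. Solving: [H⁺] = 1.7484e-02. Percent = (1.7484e-02/0.06) × 100

Percent ionization = 29.1%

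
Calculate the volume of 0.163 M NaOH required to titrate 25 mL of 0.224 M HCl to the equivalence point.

At equivalence: moles acid = moles base. moles HCl = 0.224 × 25/1000 = 0.0056 mol. V_base = moles / 0.163 × 1000 = 34.4 mL.

V_{base} = 34.4 mL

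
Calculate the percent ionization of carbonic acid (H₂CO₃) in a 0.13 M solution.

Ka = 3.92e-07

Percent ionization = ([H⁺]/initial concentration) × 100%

Using Ka equilibrium: x² + Ka×x - Ka×C = 0. Solving: [H⁺] = 2.2555e-04. Percent = (2.2555e-04/0.13) × 100

Percent ionization = 0.173%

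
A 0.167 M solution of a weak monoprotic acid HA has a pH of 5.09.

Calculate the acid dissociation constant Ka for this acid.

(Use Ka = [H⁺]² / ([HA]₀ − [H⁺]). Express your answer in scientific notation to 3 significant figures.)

[H⁺] = 10^(−pH) = 10^(−5.09) = 8.128e-06 M. For HA ⇌ H⁺ + A⁻, Ka = [H⁺][A⁻]/[HA] = [H⁺]² / ([HA]₀ − [H⁺]) = (8.128e-06)² / (0.167 − 8.128e-06) = 3.96e-10.

K_a = 3.96e-10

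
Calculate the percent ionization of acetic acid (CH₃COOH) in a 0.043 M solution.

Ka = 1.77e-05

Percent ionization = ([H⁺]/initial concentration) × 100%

Using Ka equilibrium: x² + Ka×x - Ka×C = 0. Solving: [H⁺] = 8.6361e-04. Percent = (8.6361e-04/0.043) × 100

Percent ionization = 2.01%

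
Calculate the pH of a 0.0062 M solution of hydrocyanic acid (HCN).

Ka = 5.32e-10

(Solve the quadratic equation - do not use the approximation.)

x² + Ka×x - Ka×C = 0. Using quadratic formula: [H⁺] = 1.8159e-06

pH = 5.74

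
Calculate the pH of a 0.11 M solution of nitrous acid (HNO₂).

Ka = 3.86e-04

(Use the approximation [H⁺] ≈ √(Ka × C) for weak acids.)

[H⁺] = √(Ka × C) = √(3.86e-04 × 0.11) = 6.5161e-03. pH = -log(6.5161e-03)

pH = 2.19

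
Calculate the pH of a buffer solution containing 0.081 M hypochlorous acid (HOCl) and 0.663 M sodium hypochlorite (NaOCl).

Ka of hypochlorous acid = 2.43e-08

pKa = -log(2.43e-08) = 7.61. pH = pKa + log([A⁻]/[HA]) = 7.61 + log(0.663/0.081)

pH = 8.53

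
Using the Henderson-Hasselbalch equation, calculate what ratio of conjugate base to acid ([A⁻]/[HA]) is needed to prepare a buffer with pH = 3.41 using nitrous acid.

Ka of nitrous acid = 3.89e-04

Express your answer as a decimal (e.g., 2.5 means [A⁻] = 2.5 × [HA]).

pKa = -log(3.89e-04) = 3.4101. pH = pKa + log([A⁻]/[HA]), so log([A⁻]/[HA]) = pH − pKa = 3.41 − 3.4101 = -0.0001. [A⁻]/[HA] = 10^(-0.0001) = 1.00

[A⁻]/[HA] = 1.00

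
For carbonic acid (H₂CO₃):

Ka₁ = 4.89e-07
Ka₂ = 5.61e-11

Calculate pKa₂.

pKa₂ = -log(Ka₂) = -log(5.61e-11) = 10.25.

pK_{a2} = 10.25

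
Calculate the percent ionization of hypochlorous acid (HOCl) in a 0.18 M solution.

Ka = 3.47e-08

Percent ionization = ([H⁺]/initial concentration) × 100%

Using Ka equilibrium: x² + Ka×x - Ka×C = 0. Solving: [H⁺] = 7.9014e-05. Percent = (7.9014e-05/0.18) × 100

Percent ionization = 0.0439%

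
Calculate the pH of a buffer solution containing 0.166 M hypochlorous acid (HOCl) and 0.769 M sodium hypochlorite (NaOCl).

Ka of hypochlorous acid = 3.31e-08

pKa = -log(3.31e-08) = 7.48. pH = pKa + log([A⁻]/[HA]) = 7.48 + log(0.769/0.166)

pH = 8.15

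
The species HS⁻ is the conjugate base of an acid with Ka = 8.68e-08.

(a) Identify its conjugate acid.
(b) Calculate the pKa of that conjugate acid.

(a) The conjugate acid is formed by adding one H⁺ to HS⁻, giving H₂S. (b) pKa = -log(Ka) = -log(8.68e-08) = 7.06.

Conjugate acid: H₂S; pK_a = 7.06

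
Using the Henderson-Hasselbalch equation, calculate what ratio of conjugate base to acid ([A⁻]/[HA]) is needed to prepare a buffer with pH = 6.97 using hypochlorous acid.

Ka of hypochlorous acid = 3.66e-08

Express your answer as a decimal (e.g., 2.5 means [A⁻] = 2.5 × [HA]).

pKa = -log(3.66e-08) = 7.4365. pH = pKa + log([A⁻]/[HA]), so log([A⁻]/[HA]) = pH − pKa = 6.97 − 7.4365 = -0.4665. [A⁻]/[HA] = 10^(-0.4665) = 0.342

[A⁻]/[HA] = 0.342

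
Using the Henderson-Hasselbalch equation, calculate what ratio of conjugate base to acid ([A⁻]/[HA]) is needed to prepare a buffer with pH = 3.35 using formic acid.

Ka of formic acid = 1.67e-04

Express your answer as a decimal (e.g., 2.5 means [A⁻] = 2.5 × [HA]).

pKa = -log(1.67e-04) = 3.7773. pH = pKa + log([A⁻]/[HA]), so log([A⁻]/[HA]) = pH − pKa = 3.35 − 3.7773 = -0.4273. [A⁻]/[HA] = 10^(-0.4273) = 0.374

[A⁻]/[HA] = 0.374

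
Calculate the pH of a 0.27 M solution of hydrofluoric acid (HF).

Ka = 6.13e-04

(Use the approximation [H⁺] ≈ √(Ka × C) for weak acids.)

[H⁺] = √(Ka × C) = √(6.13e-04 × 0.27) = 1.2865e-02. pH = -log(1.2865e-02)

pH = 1.89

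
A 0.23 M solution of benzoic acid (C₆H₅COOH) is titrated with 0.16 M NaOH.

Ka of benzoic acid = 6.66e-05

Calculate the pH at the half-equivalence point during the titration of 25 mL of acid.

At half-equivalence [HA] = [A⁻], so Henderson-Hasselbalch gives pH = pKa = -log(6.66e-05) = 4.18.

pH = pKa = 4.18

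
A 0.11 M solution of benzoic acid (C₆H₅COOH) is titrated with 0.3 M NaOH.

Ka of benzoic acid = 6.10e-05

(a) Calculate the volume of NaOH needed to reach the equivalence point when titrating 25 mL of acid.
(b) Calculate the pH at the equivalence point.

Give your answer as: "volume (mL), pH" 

moles acid = 0.11 × 25/1000 = 0.00275 mol; V_base = moles/0.3 × 1000 = 9.2 mL. At equivalence only the conjugate base is present: [A⁻] = 0.00275/0.034 = 8.0488e-02 M. Kb = Kw/Ka = 1.64e-10; [OH⁻] = √(Kb × [A⁻]) = 3.6325e-06; pOH = 5.44; pH = 14 - pOH = 8.56.

V = 9.2 mL, pH = 8.56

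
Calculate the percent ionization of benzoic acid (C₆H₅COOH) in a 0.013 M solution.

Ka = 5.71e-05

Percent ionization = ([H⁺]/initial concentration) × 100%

Using Ka equilibrium: x² + Ka×x - Ka×C = 0. Solving: [H⁺] = 8.3349e-04. Percent = (8.3349e-04/0.013) × 100

Percent ionization = 6.41%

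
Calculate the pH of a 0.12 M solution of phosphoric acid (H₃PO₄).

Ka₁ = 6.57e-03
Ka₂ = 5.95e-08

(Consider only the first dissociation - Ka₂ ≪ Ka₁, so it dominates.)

First dissociation dominates. From Ka₁ = [H⁺][HA⁻]/[H₂A], x² + Ka₁·x − Ka₁·C = 0 with C = 0.12 M and Ka₁ = 6.57e-03. Solving: [H⁺] = (−Ka₁ + √(Ka₁² + 4·Ka₁·C)) / 2 = 2.4985e-02 M. pH = -log(2.4985e-02) = 1.60.

pH = 1.60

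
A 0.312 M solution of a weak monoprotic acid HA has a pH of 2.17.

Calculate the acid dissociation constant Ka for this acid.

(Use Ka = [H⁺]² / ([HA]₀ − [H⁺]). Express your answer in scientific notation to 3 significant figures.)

[H⁺] = 10^(−pH) = 10^(−2.17) = 6.761e-03 M. For HA ⇌ H⁺ + A⁻, Ka = [H⁺][A⁻]/[HA] = [H⁺]² / ([HA]₀ − [H⁺]) = (6.761e-03)² / (0.312 − 6.761e-03) = 1.50e-04.

K_a = 1.50e-04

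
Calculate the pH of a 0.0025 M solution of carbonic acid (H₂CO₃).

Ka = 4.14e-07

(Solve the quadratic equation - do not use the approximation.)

x² + Ka×x - Ka×C = 0. Using quadratic formula: [H⁺] = 3.1965e-05

pH = 4.50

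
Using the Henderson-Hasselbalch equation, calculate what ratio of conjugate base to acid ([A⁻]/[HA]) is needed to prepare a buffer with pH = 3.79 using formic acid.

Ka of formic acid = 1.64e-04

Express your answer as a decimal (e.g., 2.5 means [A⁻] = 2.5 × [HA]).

pKa = -log(1.64e-04) = 3.7852. pH = pKa + log([A⁻]/[HA]), so log([A⁻]/[HA]) = pH − pKa = 3.79 − 3.7852 = 0.0048. [A⁻]/[HA] = 10^(0.0048) = 1.01

[A⁻]/[HA] = 1.01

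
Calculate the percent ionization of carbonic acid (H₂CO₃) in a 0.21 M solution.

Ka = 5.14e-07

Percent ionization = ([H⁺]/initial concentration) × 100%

Using Ka equilibrium: x² + Ka×x - Ka×C = 0. Solving: [H⁺] = 3.2829e-04. Percent = (3.2829e-04/0.21) × 100

Percent ionization = 0.156%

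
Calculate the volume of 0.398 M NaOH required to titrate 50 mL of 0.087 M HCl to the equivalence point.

At equivalence: moles acid = moles base. moles HCl = 0.087 × 50/1000 = 0.00435 mol. V_base = moles / 0.398 × 1000 = 10.9 mL.

V_{base} = 10.9 mL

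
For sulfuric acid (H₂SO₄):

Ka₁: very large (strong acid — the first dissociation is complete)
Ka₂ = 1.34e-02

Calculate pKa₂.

pKa₂ = -log(Ka₂) = -log(1.34e-02) = 1.87.

pK_{a2} = 1.87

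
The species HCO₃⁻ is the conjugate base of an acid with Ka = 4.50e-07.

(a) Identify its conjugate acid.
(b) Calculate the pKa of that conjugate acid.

(a) The conjugate acid is formed by adding one H⁺ to HCO₃⁻, giving H₂CO₃. (b) pKa = -log(Ka) = -log(4.50e-07) = 6.35.

Conjugate acid: H₂CO₃; pK_a = 6.35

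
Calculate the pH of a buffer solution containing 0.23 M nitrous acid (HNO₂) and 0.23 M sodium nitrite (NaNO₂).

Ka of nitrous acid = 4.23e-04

pKa = -log(4.23e-04) = 3.37. pH = pKa + log([A⁻]/[HA]) = 3.37 + log(0.23/0.23)

pH = 3.37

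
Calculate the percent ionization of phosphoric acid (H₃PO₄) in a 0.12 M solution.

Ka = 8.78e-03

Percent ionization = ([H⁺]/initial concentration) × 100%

Using Ka equilibrium: x² + Ka×x - Ka×C = 0. Solving: [H⁺] = 2.8365e-02. Percent = (2.8365e-02/0.12) × 100

Percent ionization = 23.6%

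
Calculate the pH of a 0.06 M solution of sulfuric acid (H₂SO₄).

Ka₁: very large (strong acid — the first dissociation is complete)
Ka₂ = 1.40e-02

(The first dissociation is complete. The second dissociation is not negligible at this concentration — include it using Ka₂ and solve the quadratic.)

First dissociation is complete: [H⁺]₀ = [HSO₄⁻]₀ = C = 0.06 M. Second dissociation HSO₄⁻ ⇌ H⁺ + SO₄²⁻: let x = [SO₄²⁻]. Ka₂ = (C + x)·x / (C − x) = 1.40e-02 → x² + (C + Ka₂)·x − Ka₂·C = 0 → x² + 0.07400·x − 8.400e-04 = 0. x = (−0.07400 + √(0.07400² + 4 × 8.400e-04)) / 2 = 1.0000e-02 M. [H⁺] = C + x = 0.06 + 1.0000e-02 = 7.0000e-02 M. pH = -log(7.0000e-02) = 1.15.

pH = 1.15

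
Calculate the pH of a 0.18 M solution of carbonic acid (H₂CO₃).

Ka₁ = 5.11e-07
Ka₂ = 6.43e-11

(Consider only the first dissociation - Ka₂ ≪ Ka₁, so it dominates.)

First dissociation dominates. From Ka₁ = [H⁺][HA⁻]/[H₂A], x² + Ka₁·x − Ka₁·C = 0 with C = 0.18 M and Ka₁ = 5.11e-07. Solving: [H⁺] = (−Ka₁ + √(Ka₁² + 4·Ka₁·C)) / 2 = 3.0303e-04 M. pH = -log(3.0303e-04) = 3.52.

pH = 3.52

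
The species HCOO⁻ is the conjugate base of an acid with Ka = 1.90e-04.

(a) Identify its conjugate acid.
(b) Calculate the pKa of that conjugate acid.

(a) The conjugate acid is formed by adding one H⁺ to HCOO⁻, giving HCOOH. (b) pKa = -log(Ka) = -log(1.90e-04) = 3.72.

Conjugate acid: HCOOH; pK_a = 3.72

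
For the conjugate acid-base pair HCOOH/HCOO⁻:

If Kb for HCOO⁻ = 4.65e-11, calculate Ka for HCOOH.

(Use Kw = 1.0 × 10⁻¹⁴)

For a conjugate pair Ka × Kb = Kw, so Ka = Kw/Kb = 1.0 × 10⁻¹⁴ / 4.65e-11 = 2.15e-04.

K_a = 2.15e-04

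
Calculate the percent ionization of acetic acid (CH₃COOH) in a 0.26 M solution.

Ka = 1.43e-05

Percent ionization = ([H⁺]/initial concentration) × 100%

Using Ka equilibrium: x² + Ka×x - Ka×C = 0. Solving: [H⁺] = 1.9211e-03. Percent = (1.9211e-03/0.26) × 100

Percent ionization = 0.739%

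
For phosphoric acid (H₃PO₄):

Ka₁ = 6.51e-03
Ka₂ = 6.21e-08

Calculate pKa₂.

pKa₂ = -log(Ka₂) = -log(6.21e-08) = 7.21.

pK_{a2} = 7.21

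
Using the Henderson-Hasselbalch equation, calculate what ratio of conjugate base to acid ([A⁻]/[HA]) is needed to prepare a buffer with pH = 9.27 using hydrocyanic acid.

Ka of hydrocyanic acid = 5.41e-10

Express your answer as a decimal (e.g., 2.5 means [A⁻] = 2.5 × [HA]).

pKa = -log(5.41e-10) = 9.2668. pH = pKa + log([A⁻]/[HA]), so log([A⁻]/[HA]) = pH − pKa = 9.27 − 9.2668 = 0.0032. [A⁻]/[HA] = 10^(0.0032) = 1.01

[A⁻]/[HA] = 1.01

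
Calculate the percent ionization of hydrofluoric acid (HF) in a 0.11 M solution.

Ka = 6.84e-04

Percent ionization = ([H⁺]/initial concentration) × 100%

Using Ka equilibrium: x² + Ka×x - Ka×C = 0. Solving: [H⁺] = 8.3388e-03. Percent = (8.3388e-03/0.11) × 100

Percent ionization = 7.58%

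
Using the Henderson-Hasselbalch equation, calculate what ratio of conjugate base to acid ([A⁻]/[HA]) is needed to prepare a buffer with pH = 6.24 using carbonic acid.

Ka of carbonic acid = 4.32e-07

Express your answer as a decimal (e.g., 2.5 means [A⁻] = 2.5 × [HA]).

pKa = -log(4.32e-07) = 6.3645. pH = pKa + log([A⁻]/[HA]), so log([A⁻]/[HA]) = pH − pKa = 6.24 − 6.3645 = -0.1245. [A⁻]/[HA] = 10^(-0.1245) = 0.751

[A⁻]/[HA] = 0.751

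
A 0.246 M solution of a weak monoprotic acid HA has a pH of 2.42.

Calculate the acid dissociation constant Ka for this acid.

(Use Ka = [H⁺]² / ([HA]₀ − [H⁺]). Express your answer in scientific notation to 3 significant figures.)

[H⁺] = 10^(−pH) = 10^(−2.42) = 3.802e-03 M. For HA ⇌ H⁺ + A⁻, Ka = [H⁺][A⁻]/[HA] = [H⁺]² / ([HA]₀ − [H⁺]) = (3.802e-03)² / (0.246 − 3.802e-03) = 5.97e-05.

K_a = 5.97e-05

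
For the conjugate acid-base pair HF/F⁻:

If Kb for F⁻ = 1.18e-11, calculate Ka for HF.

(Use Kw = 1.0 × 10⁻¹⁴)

For a conjugate pair Ka × Kb = Kw, so Ka = Kw/Kb = 1.0 × 10⁻¹⁴ / 1.18e-11 = 8.47e-04.

K_a = 8.47e-04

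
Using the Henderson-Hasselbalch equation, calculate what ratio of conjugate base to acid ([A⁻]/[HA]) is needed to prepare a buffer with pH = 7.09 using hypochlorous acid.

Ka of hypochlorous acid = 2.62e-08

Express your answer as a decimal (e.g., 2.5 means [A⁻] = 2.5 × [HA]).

pKa = -log(2.62e-08) = 7.5817. pH = pKa + log([A⁻]/[HA]), so log([A⁻]/[HA]) = pH − pKa = 7.09 − 7.5817 = -0.4917. [A⁻]/[HA] = 10^(-0.4917) = 0.322

[A⁻]/[HA] = 0.322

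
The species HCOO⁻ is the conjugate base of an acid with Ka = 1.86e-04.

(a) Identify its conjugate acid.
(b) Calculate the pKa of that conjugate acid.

(a) The conjugate acid is formed by adding one H⁺ to HCOO⁻, giving HCOOH. (b) pKa = -log(Ka) = -log(1.86e-04) = 3.73.

Conjugate acid: HCOOH; pK_a = 3.73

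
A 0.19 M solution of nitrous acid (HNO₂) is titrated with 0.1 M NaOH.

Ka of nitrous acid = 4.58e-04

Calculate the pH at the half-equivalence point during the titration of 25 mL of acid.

At half-equivalence [HA] = [A⁻], so Henderson-Hasselbalch gives pH = pKa = -log(4.58e-04) = 3.34.

pH = pKa = 3.34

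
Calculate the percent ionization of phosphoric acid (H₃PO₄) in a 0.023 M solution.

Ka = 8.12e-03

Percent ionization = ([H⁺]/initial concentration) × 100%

Using Ka equilibrium: x² + Ka×x - Ka×C = 0. Solving: [H⁺] = 1.0196e-02. Percent = (1.0196e-02/0.023) × 100

Percent ionization = 44.3%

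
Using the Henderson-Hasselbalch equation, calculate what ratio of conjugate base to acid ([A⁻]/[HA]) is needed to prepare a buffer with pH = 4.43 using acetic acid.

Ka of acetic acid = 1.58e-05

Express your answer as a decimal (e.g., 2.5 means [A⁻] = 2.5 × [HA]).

pKa = -log(1.58e-05) = 4.8013. pH = pKa + log([A⁻]/[HA]), so log([A⁻]/[HA]) = pH − pKa = 4.43 − 4.8013 = -0.3713. [A⁻]/[HA] = 10^(-0.3713) = 0.425

[A⁻]/[HA] = 0.425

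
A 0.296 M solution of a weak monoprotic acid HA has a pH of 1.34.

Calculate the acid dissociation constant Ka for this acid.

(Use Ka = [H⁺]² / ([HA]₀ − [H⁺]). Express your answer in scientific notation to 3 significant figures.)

[H⁺] = 10^(−pH) = 10^(−1.34) = 4.571e-02 M. For HA ⇌ H⁺ + A⁻, Ka = [H⁺][A⁻]/[HA] = [H⁺]² / ([HA]₀ − [H⁺]) = (4.571e-02)² / (0.296 − 4.571e-02) = 8.35e-03.

K_a = 8.35e-03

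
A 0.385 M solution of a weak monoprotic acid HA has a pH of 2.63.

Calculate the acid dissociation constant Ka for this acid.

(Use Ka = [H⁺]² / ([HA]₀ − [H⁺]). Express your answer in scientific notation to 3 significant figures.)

[H⁺] = 10^(−pH) = 10^(−2.63) = 2.344e-03 M. For HA ⇌ H⁺ + A⁻, Ka = [H⁺][A⁻]/[HA] = [H⁺]² / ([HA]₀ − [H⁺]) = (2.344e-03)² / (0.385 − 2.344e-03) = 1.44e-05.

K_a = 1.44e-05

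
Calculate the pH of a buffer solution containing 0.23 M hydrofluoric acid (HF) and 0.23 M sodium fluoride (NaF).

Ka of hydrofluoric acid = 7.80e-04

pKa = -log(7.80e-04) = 3.11. pH = pKa + log([A⁻]/[HA]) = 3.11 + log(0.23/0.23)

pH = 3.11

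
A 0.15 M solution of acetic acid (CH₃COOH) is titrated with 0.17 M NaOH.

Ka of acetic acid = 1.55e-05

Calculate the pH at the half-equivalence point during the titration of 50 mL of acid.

At half-equivalence [HA] = [A⁻], so Henderson-Hasselbalch gives pH = pKa = -log(1.55e-05) = 4.81.

pH = pKa = 4.81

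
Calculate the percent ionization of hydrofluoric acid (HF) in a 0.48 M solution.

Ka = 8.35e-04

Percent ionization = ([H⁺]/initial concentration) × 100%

Using Ka equilibrium: x² + Ka×x - Ka×C = 0. Solving: [H⁺] = 1.9607e-02. Percent = (1.9607e-02/0.48) × 100

Percent ionization = 4.08%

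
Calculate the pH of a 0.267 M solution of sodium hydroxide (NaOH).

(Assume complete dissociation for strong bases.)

[OH⁻] = 0.267 M for strong base. pOH = -log[OH⁻] = 0.57, pH = 14 - pOH

pH = 13.43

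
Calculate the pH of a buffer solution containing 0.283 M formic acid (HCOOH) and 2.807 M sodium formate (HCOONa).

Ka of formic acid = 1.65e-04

pKa = -log(1.65e-04) = 3.78. pH = pKa + log([A⁻]/[HA]) = 3.78 + log(2.807/0.283)

pH = 4.78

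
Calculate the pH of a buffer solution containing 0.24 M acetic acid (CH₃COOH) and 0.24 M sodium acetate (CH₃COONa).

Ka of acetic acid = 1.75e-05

pKa = -log(1.75e-05) = 4.76. pH = pKa + log([A⁻]/[HA]) = 4.76 + log(0.24/0.24)

pH = 4.76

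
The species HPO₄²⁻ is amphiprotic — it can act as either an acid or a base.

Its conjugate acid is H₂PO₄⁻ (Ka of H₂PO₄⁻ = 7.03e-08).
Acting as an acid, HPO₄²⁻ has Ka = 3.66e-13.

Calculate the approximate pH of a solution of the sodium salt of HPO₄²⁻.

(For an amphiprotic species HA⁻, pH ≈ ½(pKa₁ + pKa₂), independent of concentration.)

pKa₁ = -log(7.03e-08) = 7.15; pKa₂ = -log(3.66e-13) = 12.44. For an amphiprotic species, pH ≈ ½(pKa₁ + pKa₂) = ½(7.15 + 12.44) = 9.79.

pH = 9.79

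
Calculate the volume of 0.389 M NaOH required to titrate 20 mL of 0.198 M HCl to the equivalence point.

At equivalence: moles acid = moles base. moles HCl = 0.198 × 20/1000 = 0.00396 mol. V_base = moles / 0.389 × 1000 = 10.2 mL.

V_{base} = 10.2 mL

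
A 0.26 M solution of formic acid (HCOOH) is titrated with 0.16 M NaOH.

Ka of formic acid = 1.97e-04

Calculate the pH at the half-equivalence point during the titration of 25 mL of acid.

At half-equivalence [HA] = [A⁻], so Henderson-Hasselbalch gives pH = pKa = -log(1.97e-04) = 3.71.

pH = pKa = 3.71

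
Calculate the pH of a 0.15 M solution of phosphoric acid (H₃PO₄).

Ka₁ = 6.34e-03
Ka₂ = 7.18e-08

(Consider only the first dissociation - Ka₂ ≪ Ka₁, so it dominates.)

First dissociation dominates. From Ka₁ = [H⁺][HA⁻]/[H₂A], x² + Ka₁·x − Ka₁·C = 0 with C = 0.15 M and Ka₁ = 6.34e-03. Solving: [H⁺] = (−Ka₁ + √(Ka₁² + 4·Ka₁·C)) / 2 = 2.7831e-02 M. pH = -log(2.7831e-02) = 1.56.

pH = 1.56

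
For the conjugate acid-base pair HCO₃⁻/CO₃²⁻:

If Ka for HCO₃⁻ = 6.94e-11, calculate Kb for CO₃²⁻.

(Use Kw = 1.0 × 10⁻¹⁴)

For a conjugate pair Ka × Kb = Kw, so Kb = Kw/Ka = 1.0 × 10⁻¹⁴ / 6.94e-11 = 1.44e-04.

K_b = 1.44e-04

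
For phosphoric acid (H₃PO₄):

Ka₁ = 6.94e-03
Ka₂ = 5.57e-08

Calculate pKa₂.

pKa₂ = -log(Ka₂) = -log(5.57e-08) = 7.25.

pK_{a2} = 7.25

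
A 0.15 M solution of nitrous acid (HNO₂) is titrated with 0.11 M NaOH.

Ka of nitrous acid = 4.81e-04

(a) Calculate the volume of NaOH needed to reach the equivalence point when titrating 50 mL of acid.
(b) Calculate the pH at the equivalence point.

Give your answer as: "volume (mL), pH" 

moles acid = 0.15 × 50/1000 = 0.0075 mol; V_base = moles/0.11 × 1000 = 68.2 mL. At equivalence only the conjugate base is present: [A⁻] = 0.0075/0.118 = 6.3462e-02 M. Kb = Kw/Ka = 2.08e-11; [OH⁻] = √(Kb × [A⁻]) = 1.1486e-06; pOH = 5.94; pH = 14 - pOH = 8.06.

V = 68.2 mL, pH = 8.06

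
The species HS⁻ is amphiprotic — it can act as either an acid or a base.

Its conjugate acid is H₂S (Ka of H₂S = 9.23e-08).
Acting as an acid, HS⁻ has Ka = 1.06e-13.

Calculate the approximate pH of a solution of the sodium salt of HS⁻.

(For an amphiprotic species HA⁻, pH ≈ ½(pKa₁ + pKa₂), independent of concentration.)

pKa₁ = -log(9.23e-08) = 7.03; pKa₂ = -log(1.06e-13) = 12.97. For an amphiprotic species, pH ≈ ½(pKa₁ + pKa₂) = ½(7.03 + 12.97) = 10.00.

pH = 10.00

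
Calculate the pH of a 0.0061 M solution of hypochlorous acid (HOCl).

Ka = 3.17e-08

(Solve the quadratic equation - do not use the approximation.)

x² + Ka×x - Ka×C = 0. Using quadratic formula: [H⁺] = 1.3890e-05

pH = 4.86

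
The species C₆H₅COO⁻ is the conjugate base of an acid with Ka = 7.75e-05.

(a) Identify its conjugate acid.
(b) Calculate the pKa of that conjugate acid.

(a) The conjugate acid is formed by adding one H⁺ to C₆H₅COO⁻, giving C₆H₅COOH. (b) pKa = -log(Ka) = -log(7.75e-05) = 4.11.

Conjugate acid: C₆H₅COOH; pK_a = 4.11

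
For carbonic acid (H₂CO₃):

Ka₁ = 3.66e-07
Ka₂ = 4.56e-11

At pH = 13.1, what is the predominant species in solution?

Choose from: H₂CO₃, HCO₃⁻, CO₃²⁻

pKa₁ = 6.44, pKa₂ = 10.34. For a polyprotic acid the predominant species crosses at each pKa: below pKa_n the protonated form dominates, above it the deprotonated form does. At pH = 13.1, the predominant species is CO₃²⁻.

CO₃²⁻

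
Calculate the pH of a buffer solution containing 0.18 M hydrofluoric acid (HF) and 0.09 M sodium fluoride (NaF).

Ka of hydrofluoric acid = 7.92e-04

pKa = -log(7.92e-04) = 3.10. pH = pKa + log([A⁻]/[HA]) = 3.10 + log(0.09/0.18)

pH = 2.80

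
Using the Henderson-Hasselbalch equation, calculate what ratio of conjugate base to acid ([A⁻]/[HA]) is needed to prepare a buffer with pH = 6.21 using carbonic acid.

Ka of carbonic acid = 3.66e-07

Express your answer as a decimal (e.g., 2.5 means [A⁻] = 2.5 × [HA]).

pKa = -log(3.66e-07) = 6.4365. pH = pKa + log([A⁻]/[HA]), so log([A⁻]/[HA]) = pH − pKa = 6.21 − 6.4365 = -0.2265. [A⁻]/[HA] = 10^(-0.2265) = 0.594

[A⁻]/[HA] = 0.594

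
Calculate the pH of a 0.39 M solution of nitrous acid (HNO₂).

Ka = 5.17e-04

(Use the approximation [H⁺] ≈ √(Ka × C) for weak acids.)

[H⁺] = √(Ka × C) = √(5.17e-04 × 0.39) = 1.4200e-02. pH = -log(1.4200e-02)

pH = 1.85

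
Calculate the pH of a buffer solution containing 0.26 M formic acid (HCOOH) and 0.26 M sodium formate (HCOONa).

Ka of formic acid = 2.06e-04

pKa = -log(2.06e-04) = 3.69. pH = pKa + log([A⁻]/[HA]) = 3.69 + log(0.26/0.26)

pH = 3.69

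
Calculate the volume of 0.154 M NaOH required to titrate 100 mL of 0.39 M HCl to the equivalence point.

At equivalence: moles acid = moles base. moles HCl = 0.39 × 100/1000 = 0.039 mol. V_base = moles / 0.154 × 1000 = 253.2 mL.

V_{base} = 253.2 mL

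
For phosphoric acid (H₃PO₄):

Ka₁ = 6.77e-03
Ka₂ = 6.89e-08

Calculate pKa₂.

pKa₂ = -log(Ka₂) = -log(6.89e-08) = 7.16.

pK_{a2} = 7.16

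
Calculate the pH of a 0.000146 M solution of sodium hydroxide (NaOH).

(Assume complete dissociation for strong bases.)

[OH⁻] = 0.000146 M for strong base. pOH = -log[OH⁻] = 3.84, pH = 14 - pOH

pH = 10.16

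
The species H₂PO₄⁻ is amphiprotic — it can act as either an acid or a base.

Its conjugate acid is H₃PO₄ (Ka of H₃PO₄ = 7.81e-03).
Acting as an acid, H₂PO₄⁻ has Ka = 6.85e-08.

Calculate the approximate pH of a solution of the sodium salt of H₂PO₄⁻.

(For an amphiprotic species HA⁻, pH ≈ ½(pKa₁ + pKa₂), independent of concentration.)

pKa₁ = -log(7.81e-03) = 2.11; pKa₂ = -log(6.85e-08) = 7.16. For an amphiprotic species, pH ≈ ½(pKa₁ + pKa₂) = ½(2.11 + 7.16) = 4.64.

pH = 4.64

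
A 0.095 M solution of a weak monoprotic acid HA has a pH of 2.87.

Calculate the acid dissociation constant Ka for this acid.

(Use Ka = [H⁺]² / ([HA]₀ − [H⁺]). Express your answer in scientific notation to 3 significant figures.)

[H⁺] = 10^(−pH) = 10^(−2.87) = 1.349e-03 M. For HA ⇌ H⁺ + A⁻, Ka = [H⁺][A⁻]/[HA] = [H⁺]² / ([HA]₀ − [H⁺]) = (1.349e-03)² / (0.095 − 1.349e-03) = 1.94e-05.

K_a = 1.94e-05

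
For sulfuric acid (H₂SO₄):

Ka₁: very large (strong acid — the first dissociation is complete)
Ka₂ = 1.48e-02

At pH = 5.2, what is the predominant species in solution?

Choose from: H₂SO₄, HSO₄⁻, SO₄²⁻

The first dissociation is complete, so H₂SO₄ itself is never the predominant species in water; pKa₂ = -log(1.48e-02) = 1.83. For a polyprotic acid the predominant species crosses at each pKa: below pKa_n the protonated form dominates, above it the deprotonated form does. At pH = 5.2, the predominant species is SO₄²⁻.

SO₄²⁻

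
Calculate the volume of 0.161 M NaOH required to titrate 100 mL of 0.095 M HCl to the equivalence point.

At equivalence: moles acid = moles base. moles HCl = 0.095 × 100/1000 = 0.0095 mol. V_base = moles / 0.161 × 1000 = 59.0 mL.

V_{base} = 59.0 mL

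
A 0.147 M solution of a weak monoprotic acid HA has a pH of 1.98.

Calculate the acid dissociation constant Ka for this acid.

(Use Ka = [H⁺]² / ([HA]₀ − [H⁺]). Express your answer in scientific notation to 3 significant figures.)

[H⁺] = 10^(−pH) = 10^(−1.98) = 1.047e-02 M. For HA ⇌ H⁺ + A⁻, Ka = [H⁺][A⁻]/[HA] = [H⁺]² / ([HA]₀ − [H⁺]) = (1.047e-02)² / (0.147 − 1.047e-02) = 8.03e-04.

K_a = 8.03e-04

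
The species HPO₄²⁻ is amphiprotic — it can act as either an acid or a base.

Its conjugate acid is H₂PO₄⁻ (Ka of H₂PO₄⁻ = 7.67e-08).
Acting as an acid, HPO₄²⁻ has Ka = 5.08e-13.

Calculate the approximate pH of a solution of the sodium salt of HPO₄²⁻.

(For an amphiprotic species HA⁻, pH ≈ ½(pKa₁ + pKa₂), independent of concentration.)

pKa₁ = -log(7.67e-08) = 7.12; pKa₂ = -log(5.08e-13) = 12.29. For an amphiprotic species, pH ≈ ½(pKa₁ + pKa₂) = ½(7.12 + 12.29) = 9.70.

pH = 9.70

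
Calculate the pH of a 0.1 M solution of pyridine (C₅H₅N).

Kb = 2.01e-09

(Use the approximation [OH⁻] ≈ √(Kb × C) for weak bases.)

[OH⁻] = √(Kb × C) = √(2.01e-09 × 0.1) = 1.4177e-05. pOH = 4.85, pH = 14 - pOH

pH = 9.15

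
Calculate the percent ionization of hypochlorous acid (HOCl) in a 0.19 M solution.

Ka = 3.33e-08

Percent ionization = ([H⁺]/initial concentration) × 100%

Using Ka equilibrium: x² + Ka×x - Ka×C = 0. Solving: [H⁺] = 7.9526e-05. Percent = (7.9526e-05/0.19) × 100

Percent ionization = 0.0419%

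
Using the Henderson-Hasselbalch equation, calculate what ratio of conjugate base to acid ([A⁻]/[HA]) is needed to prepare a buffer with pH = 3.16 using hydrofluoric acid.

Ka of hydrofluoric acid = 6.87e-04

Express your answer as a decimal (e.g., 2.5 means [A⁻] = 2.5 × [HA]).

pKa = -log(6.87e-04) = 3.1630. pH = pKa + log([A⁻]/[HA]), so log([A⁻]/[HA]) = pH − pKa = 3.16 − 3.1630 = -0.0030. [A⁻]/[HA] = 10^(-0.0030) = 0.993

[A⁻]/[HA] = 0.993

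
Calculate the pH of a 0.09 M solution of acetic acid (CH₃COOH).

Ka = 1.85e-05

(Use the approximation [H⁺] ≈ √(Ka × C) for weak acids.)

[H⁺] = √(Ka × C) = √(1.85e-05 × 0.09) = 1.2903e-03. pH = -log(1.2903e-03)

pH = 2.89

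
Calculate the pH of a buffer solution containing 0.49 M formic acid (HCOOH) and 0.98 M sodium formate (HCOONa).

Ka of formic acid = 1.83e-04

pKa = -log(1.83e-04) = 3.74. pH = pKa + log([A⁻]/[HA]) = 3.74 + log(0.98/0.49)

pH = 4.04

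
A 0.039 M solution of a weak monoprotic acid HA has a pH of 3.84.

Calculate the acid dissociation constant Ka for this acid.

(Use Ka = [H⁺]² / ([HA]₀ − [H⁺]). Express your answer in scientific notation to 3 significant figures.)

[H⁺] = 10^(−pH) = 10^(−3.84) = 1.445e-04 M. For HA ⇌ H⁺ + A⁻, Ka = [H⁺][A⁻]/[HA] = [H⁺]² / ([HA]₀ − [H⁺]) = (1.445e-04)² / (0.039 − 1.445e-04) = 5.38e-07.

K_a = 5.38e-07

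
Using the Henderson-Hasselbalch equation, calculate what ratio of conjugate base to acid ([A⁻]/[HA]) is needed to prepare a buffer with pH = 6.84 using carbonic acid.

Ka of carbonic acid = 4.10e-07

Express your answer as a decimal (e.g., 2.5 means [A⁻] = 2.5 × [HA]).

pKa = -log(4.10e-07) = 6.3872. pH = pKa + log([A⁻]/[HA]), so log([A⁻]/[HA]) = pH − pKa = 6.84 − 6.3872 = 0.4528. [A⁻]/[HA] = 10^(0.4528) = 2.84

[A⁻]/[HA] = 2.84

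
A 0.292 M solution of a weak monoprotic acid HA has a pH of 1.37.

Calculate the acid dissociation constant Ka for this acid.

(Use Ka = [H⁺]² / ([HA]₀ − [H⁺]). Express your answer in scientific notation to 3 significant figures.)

[H⁺] = 10^(−pH) = 10^(−1.37) = 4.266e-02 M. For HA ⇌ H⁺ + A⁻, Ka = [H⁺][A⁻]/[HA] = [H⁺]² / ([HA]₀ − [H⁺]) = (4.266e-02)² / (0.292 − 4.266e-02) = 7.30e-03.

K_a = 7.30e-03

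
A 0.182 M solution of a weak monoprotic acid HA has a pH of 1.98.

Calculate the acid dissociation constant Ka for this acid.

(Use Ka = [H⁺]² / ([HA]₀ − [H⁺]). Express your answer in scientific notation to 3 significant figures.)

[H⁺] = 10^(−pH) = 10^(−1.98) = 1.047e-02 M. For HA ⇌ H⁺ + A⁻, Ka = [H⁺][A⁻]/[HA] = [H⁺]² / ([HA]₀ − [H⁺]) = (1.047e-02)² / (0.182 − 1.047e-02) = 6.39e-04.

K_a = 6.39e-04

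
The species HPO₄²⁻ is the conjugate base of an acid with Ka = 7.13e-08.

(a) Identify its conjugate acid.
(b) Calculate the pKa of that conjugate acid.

(a) The conjugate acid is formed by adding one H⁺ to HPO₄²⁻, giving H₂PO₄⁻. (b) pKa = -log(Ka) = -log(7.13e-08) = 7.15.

Conjugate acid: H₂PO₄⁻; pK_a = 7.15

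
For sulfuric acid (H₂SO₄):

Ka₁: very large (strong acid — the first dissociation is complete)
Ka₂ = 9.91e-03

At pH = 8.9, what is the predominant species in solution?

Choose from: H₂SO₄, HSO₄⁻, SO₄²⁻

The first dissociation is complete, so H₂SO₄ itself is never the predominant species in water; pKa₂ = -log(9.91e-03) = 2.00. For a polyprotic acid the predominant species crosses at each pKa: below pKa_n the protonated form dominates, above it the deprotonated form does. At pH = 8.9, the predominant species is SO₄²⁻.

SO₄²⁻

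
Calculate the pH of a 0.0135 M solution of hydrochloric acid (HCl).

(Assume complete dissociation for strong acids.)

[H⁺] = 0.0135 M for strong acid. pH = -log[H⁺] = -log(0.0135)

pH = 1.87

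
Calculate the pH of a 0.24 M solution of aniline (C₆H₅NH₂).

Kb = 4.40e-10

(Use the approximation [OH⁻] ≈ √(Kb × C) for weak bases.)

[OH⁻] = √(Kb × C) = √(4.40e-10 × 0.24) = 1.0276e-05. pOH = 4.99, pH = 14 - pOH

pH = 9.01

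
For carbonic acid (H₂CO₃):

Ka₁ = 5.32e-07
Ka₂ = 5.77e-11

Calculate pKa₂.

pKa₂ = -log(Ka₂) = -log(5.77e-11) = 10.24.

pK_{a2} = 10.24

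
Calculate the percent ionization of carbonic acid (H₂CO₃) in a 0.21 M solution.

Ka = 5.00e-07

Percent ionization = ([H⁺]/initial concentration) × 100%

Using Ka equilibrium: x² + Ka×x - Ka×C = 0. Solving: [H⁺] = 3.2379e-04. Percent = (3.2379e-04/0.21) × 100

Percent ionization = 0.154%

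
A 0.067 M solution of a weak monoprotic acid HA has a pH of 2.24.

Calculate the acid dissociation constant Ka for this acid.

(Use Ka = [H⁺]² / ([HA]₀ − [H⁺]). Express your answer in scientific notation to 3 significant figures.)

[H⁺] = 10^(−pH) = 10^(−2.24) = 5.754e-03 M. For HA ⇌ H⁺ + A⁻, Ka = [H⁺][A⁻]/[HA] = [H⁺]² / ([HA]₀ − [H⁺]) = (5.754e-03)² / (0.067 − 5.754e-03) = 5.41e-04.

K_a = 5.41e-04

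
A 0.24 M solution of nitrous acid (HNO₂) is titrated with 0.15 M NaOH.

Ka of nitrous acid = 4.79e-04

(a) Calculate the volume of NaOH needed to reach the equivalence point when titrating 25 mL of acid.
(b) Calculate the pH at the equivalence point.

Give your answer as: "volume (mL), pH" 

moles acid = 0.24 × 25/1000 = 0.006 mol; V_base = moles/0.15 × 1000 = 40.0 mL. At equivalence only the conjugate base is present: [A⁻] = 0.006/0.065 = 9.2308e-02 M. Kb = Kw/Ka = 2.09e-11; [OH⁻] = √(Kb × [A⁻]) = 1.3882e-06; pOH = 5.86; pH = 14 - pOH = 8.14.

V = 40.0 mL, pH = 8.14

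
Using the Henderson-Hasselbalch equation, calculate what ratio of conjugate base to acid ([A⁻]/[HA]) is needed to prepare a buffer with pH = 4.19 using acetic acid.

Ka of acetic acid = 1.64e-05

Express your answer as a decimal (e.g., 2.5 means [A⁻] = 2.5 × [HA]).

pKa = -log(1.64e-05) = 4.7852. pH = pKa + log([A⁻]/[HA]), so log([A⁻]/[HA]) = pH − pKa = 4.19 − 4.7852 = -0.5952. [A⁻]/[HA] = 10^(-0.5952) = 0.254

[A⁻]/[HA] = 0.254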